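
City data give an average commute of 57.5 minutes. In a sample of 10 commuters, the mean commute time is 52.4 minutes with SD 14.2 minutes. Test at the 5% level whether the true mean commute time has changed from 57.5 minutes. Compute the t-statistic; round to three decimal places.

H0: μ = 57.5; H1: μ ≠ 57.5 (one-sample t-test, two-sided).
t = (x̄ − μ₀)/(s/√n) = (52.4 − 57.5)/(14.2/√10) = -1.136
df = n − 1 = 9
Two-sided p-value ≈ 0.2854
Since p ≈ 0.2854 > α = 0.05, fail to reject H0; the data do not provide sufficient evidence against H0.

-1.136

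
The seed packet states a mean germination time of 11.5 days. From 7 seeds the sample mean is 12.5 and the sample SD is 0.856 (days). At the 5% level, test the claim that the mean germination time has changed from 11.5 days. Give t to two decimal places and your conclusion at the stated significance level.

H0: μ = 11.5; H1: μ ≠ 11.5 (one-sample t-test, two-sided).
t = (x̄ − μ₀)/(s/√n) = (12.5 − 11.5)/(0.856/√7) = 3.09
df = n − 1 = 6
Two-sided p-value ≈ 0.0214
Since p ≈ 0.0214 < α = 0.05, reject H0; the evidence is statistically significant.

t = 3.09; reject H0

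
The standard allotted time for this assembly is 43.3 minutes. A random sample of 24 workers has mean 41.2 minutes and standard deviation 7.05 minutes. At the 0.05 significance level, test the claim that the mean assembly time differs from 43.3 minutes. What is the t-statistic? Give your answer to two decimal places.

-1.46

H0: μ = 43.3; H1: μ ≠ 43.3 (one-sample t-test, two-sided).
t = (x̄ − μ₀)/(s/√n) = (41.2 − 43.3)/(7.05/√24) = -1.46
df = n − 1 = 23
Two-sided p-value ≈ 0.1580
Since p ≈ 0.1580 > α = 0.05, fail to reject H0; the data do not provide sufficient evidence against H0.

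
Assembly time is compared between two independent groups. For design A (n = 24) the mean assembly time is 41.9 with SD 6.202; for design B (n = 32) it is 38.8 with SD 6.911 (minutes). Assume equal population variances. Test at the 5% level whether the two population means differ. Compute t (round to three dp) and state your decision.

Let group 1 = design A, group 2 = design B. H0: μ_1 = μ_2; H1: μ_1 ≠ μ_2 (two-sample pooled-variance t-test, two-sided).
s_p² = [(24−1)·6.202² + (32−1)·6.911²]/(24+32−2) = 43.802
t = (41.9 − 38.8)/√[43.802·(1/24 + 1/32)] = 1.735
df = n₁ + n₂ − 2 = 54
Two-sided p-value ≈ 0.089
Since p ≈ 0.089 > α = 0.05, fail to reject H0; the evidence is not statistically significant.

t = 1.735; fail to reject H0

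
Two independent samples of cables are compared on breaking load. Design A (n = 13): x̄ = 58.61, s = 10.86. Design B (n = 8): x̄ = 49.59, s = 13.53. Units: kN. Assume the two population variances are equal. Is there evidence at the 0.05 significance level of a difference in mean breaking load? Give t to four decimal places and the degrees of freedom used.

Let group 1 = design A, group 2 = design B. H0: μ_1 = μ_2; H1: μ_1 ≠ μ_2 (two-sample pooled-variance t-test, two-sided).
s_p² = [(13−1)·10.86² + (8−1)·13.53²]/(13+8−2) = 141.932
t = (58.61 − 49.59)/√[141.932·(1/13 + 1/8)] = 1.6849
df = n₁ + n₂ − 2 = 19
Two-sided p-value ≈ 0.108
Since p ≈ 0.108 > α = 0.05, fail to reject H0; the evidence is not statistically significant.

t = 1.6849, df = 19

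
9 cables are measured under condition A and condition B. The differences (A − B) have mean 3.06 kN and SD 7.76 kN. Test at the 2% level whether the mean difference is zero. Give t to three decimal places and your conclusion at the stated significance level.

t = 1.183; fail to reject H0

H0: μ_d = 0; H1: μ_d ≠ 0 (paired t-test on the differences, two-sided).
t = d̄/(s_d/√n) = 3.06/(7.76/√9) = 1.183
df = n − 1 = 8
Two-sided p-value ≈ 0.2708
Since p ≈ 0.2708 > α = 0.02, fail to reject H0; the evidence is not statistically significant.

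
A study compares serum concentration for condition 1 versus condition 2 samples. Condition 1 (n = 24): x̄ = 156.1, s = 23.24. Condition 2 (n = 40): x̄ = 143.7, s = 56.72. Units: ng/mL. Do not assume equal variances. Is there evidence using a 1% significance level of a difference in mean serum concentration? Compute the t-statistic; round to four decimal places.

Let group 1 = condition 1, group 2 = condition 2. H0: μ_1 = μ_2; H1: μ_1 ≠ μ_2 (Welch's two-sample t-test, two-sided).
t = (x̄_1 − x̄_2)/√(s_1²/n_1 + s_2²/n_2) = (156.1 − 143.7)/√(23.24²/24 + 56.72²/40) = 1.2222
Welch–Satterthwaite df ≈ 56.39
Two-sided p-value ≈ 0.227
Since p ≈ 0.227 > α = 0.01, fail to reject H0; the evidence is not statistically significant.

1.2222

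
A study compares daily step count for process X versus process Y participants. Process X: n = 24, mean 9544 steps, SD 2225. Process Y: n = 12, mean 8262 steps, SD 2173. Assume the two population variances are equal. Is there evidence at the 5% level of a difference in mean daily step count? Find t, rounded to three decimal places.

Let group 1 = process X, group 2 = process Y. H0: μ_1 = μ_2; H1: μ_1 ≠ μ_2 (two-sample pooled-variance t-test, two-sided).
s_p² = [(24−1)·2225² + (12−1)·2173²]/(24+12−2) = 4876640
t = (9544 − 8262)/√[4876640·(1/24 + 1/12)] = 1.642
df = n₁ + n₂ − 2 = 34
Two-sided p-value ≈ 0.110
Since p ≈ 0.110 > α = 0.05, fail to reject H0; the data do not provide sufficient evidence against H0.

1.642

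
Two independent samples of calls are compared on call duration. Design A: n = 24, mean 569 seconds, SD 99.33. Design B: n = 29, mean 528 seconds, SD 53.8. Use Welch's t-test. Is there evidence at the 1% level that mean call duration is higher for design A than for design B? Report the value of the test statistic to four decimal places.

Let group 1 = design A, group 2 = design B. H0: μ_1 = μ_2; H1: μ_1 > μ_2 (Welch's two-sample t-test, right-tailed).
t = (x̄_1 − x̄_2)/√(s_1²/n_1 + s_2²/n_2) = (569 − 528)/√(99.33²/24 + 53.8²/29) = 1.8139
Welch–Satterthwaite df ≈ 33.88
p-value = P(T ≥ 1.8139) ≈ 0.0393
Since p ≈ 0.0393 > α = 0.01, fail to reject H0; the data do not provide sufficient evidence against H0.

1.8139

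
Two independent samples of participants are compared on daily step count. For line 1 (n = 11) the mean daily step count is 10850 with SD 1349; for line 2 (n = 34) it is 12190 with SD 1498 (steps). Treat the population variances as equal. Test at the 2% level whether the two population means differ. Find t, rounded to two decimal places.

Let group 1 = line 1, group 2 = line 2. H0: μ_1 = μ_2; H1: μ_1 ≠ μ_2 (two-sample pooled-variance t-test, two-sided).
s_p² = [(11−1)·1349² + (34−1)·1498²]/(11+34−2) = 2145350
t = (10850 − 12190)/√[2145350·(1/11 + 1/34)] = -2.64
df = n₁ + n₂ − 2 = 43
Two-sided p-value ≈ 0.0116
Since p ≈ 0.0116 < α = 0.02, reject H0; the data support H1.

-2.64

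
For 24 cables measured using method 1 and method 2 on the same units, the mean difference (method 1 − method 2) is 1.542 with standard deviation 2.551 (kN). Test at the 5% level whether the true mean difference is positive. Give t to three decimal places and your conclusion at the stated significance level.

t = 2.961; reject H0

H0: μ_d = 0; H1: μ_d > 0 (paired t-test on the differences, right-tailed).
t = d̄/(s_d/√n) = 1.542/(2.551/√24) = 2.961
df = n − 1 = 23
p-value = P(T ≥ 2.961) ≈ 0.003
Since p ≈ 0.003 < α = 0.05, reject H0; the data support H1.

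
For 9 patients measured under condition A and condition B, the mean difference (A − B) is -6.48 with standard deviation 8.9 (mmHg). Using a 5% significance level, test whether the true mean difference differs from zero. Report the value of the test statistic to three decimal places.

-2.184

H0: μ_d = 0; H1: μ_d ≠ 0 (paired t-test on the differences, two-sided).
t = d̄/(s_d/√n) = -6.48/(8.9/√9) = -2.184
df = n − 1 = 8
Two-sided p-value ≈ 0.0605
Since p ≈ 0.0605 > α = 0.05, fail to reject H0; the data do not provide sufficient evidence against H0.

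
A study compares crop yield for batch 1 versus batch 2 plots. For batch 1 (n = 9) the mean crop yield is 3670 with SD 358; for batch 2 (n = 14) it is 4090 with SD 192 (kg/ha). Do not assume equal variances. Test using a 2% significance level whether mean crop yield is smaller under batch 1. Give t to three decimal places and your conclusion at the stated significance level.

Let group 1 = batch 1, group 2 = batch 2. H0: μ_1 = μ_2; H1: μ_1 < μ_2 (Welch's two-sample t-test, left-tailed).
t = (x̄_1 − x̄_2)/√(s_1²/n_1 + s_2²/n_2) = (3670 − 4090)/√(358²/9 + 192²/14) = -3.233
Welch–Satterthwaite df ≈ 11.00
p-value = P(T ≤ -3.233) ≈ 0.004
Since p ≈ 0.004 < α = 0.02, reject H0; the evidence is statistically significant.

t = -3.233; reject H0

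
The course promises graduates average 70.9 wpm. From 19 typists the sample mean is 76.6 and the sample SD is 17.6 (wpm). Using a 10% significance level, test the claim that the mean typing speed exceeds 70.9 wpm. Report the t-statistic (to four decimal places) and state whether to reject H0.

H0: μ = 70.9; H1: μ > 70.9 (one-sample t-test, right-tailed).
t = (x̄ − μ₀)/(s/√n) = (76.6 − 70.9)/(17.6/√19) = 1.4117
df = n − 1 = 18
p-value = P(T ≥ 1.4117) ≈ 0.088
Since p ≈ 0.088 < α = 0.1, reject H0; the evidence is statistically significant.

t = 1.4117; reject H0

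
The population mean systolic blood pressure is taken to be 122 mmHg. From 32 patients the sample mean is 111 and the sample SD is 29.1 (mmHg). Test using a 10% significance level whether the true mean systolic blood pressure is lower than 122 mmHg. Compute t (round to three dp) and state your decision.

t = -2.138; reject H0

H0: μ = 122; H1: μ < 122 (one-sample t-test, left-tailed).
t = (x̄ − μ₀)/(s/√n) = (111 − 122)/(29.1/√32) = -2.138
df = n − 1 = 31
p-value = P(T ≤ -2.138) ≈ 0.0202
Since p ≈ 0.0202 < α = 0.1, reject H0; the data support H1.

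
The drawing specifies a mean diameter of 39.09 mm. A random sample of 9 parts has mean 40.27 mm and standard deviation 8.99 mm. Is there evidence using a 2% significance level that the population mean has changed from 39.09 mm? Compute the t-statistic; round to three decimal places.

H0: μ = 39.09; H1: μ ≠ 39.09 (one-sample t-test, two-sided).
t = (x̄ − μ₀)/(s/√n) = (40.27 − 39.09)/(8.99/√9) = 0.394
df = n − 1 = 8
Two-sided p-value ≈ 0.7040
Since p ≈ 0.7040 > α = 0.02, fail to reject H0; the evidence is not statistically significant.

0.394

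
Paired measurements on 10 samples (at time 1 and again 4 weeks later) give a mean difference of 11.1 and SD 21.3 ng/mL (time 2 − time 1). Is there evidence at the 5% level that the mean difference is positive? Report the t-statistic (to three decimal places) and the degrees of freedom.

H0: μ_d = 0; H1: μ_d > 0 (paired t-test on the differences, right-tailed).
t = d̄/(s_d/√n) = 11.1/(21.3/√10) = 1.648
df = n − 1 = 9
p-value = P(T ≥ 1.648) ≈ 0.0669
Since p ≈ 0.0669 > α = 0.05, fail to reject H0; the evidence is not statistically significant.

t = 1.648, df = 9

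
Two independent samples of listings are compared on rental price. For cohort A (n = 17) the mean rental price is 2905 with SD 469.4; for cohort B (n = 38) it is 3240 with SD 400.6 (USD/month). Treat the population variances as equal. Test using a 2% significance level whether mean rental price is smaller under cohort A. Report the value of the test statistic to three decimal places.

-2.717

Let group 1 = cohort A, group 2 = cohort B. H0: μ_1 = μ_2; H1: μ_1 < μ_2 (two-sample pooled-variance t-test, left-tailed).
s_p² = [(17−1)·469.4² + (38−1)·400.6²]/(17+38−2) = 178550
t = (2905 − 3240)/√[178550·(1/17 + 1/38)] = -2.717
df = n₁ + n₂ − 2 = 53
p-value = P(T ≤ -2.717) ≈ 0.0044
Since p ≈ 0.0044 < α = 0.02, reject H0; the data support H1.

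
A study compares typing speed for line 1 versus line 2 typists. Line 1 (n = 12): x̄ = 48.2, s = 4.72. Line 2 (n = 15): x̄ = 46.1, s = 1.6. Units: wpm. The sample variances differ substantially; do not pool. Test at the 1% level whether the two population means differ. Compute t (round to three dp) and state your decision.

Let group 1 = line 1, group 2 = line 2. H0: μ_1 = μ_2; H1: μ_1 ≠ μ_2 (Welch's two-sample t-test, two-sided).
t = (x̄_1 − x̄_2)/√(s_1²/n_1 + s_2²/n_2) = (48.2 − 46.1)/√(4.72²/12 + 1.6²/15) = 1.475
Welch–Satterthwaite df ≈ 13.03
Two-sided p-value ≈ 0.1640
Since p ≈ 0.1640 > α = 0.01, fail to reject H0; the data do not provide sufficient evidence against H0.

t = 1.475; fail to reject H0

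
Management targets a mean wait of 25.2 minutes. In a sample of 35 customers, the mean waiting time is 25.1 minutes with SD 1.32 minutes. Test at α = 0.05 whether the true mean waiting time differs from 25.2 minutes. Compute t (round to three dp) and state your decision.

H0: μ = 25.2; H1: μ ≠ 25.2 (one-sample t-test, two-sided).
t = (x̄ − μ₀)/(s/√n) = (25.1 − 25.2)/(1.32/√35) = -0.448
df = n − 1 = 34
Two-sided p-value ≈ 0.657
Since p ≈ 0.657 > α = 0.05, fail to reject H0; the evidence is not statistically significant.

t = -0.448; fail to reject H0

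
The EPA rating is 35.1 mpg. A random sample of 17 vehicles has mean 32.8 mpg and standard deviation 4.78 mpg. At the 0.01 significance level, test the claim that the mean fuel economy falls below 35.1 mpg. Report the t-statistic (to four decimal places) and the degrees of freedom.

H0: μ = 35.1; H1: μ < 35.1 (one-sample t-test, left-tailed).
t = (x̄ − μ₀)/(s/√n) = (32.8 − 35.1)/(4.78/√17) = -1.9839
df = n − 1 = 16
p-value = P(T ≤ -1.9839) ≈ 0.032
Since p ≈ 0.032 > α = 0.01, fail to reject H0; the evidence is not statistically significant.

t = -1.9839, df = 16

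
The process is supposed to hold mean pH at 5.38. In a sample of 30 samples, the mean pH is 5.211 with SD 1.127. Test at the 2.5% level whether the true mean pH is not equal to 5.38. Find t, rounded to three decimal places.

-0.821

H0: μ = 5.38; H1: μ ≠ 5.38 (one-sample t-test, two-sided).
t = (x̄ − μ₀)/(s/√n) = (5.211 − 5.38)/(1.127/√30) = -0.821
df = n − 1 = 29
Two-sided p-value ≈ 0.418
Since p ≈ 0.418 > α = 0.025, fail to reject H0; the evidence is not statistically significant.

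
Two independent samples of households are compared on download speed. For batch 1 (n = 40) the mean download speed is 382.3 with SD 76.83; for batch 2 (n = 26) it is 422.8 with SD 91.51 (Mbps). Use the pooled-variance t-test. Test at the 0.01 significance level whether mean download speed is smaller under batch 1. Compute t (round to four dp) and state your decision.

Let group 1 = batch 1, group 2 = batch 2. H0: μ_1 = μ_2; H1: μ_1 < μ_2 (two-sample pooled-variance t-test, left-tailed).
s_p² = [(40−1)·76.83² + (26−1)·91.51²]/(40+26−2) = 6868.17
t = (382.3 − 422.8)/√[6868.17·(1/40 + 1/26)] = -1.9399
df = n₁ + n₂ − 2 = 64
p-value = P(T ≤ -1.9399) ≈ 0.028
Since p ≈ 0.028 > α = 0.01, fail to reject H0; the evidence is not statistically significant.

t = -1.9399; fail to reject H0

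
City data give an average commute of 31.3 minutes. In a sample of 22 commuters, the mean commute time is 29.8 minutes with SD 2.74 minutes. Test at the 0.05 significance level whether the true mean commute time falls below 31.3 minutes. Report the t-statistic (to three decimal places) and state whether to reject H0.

H0: μ = 31.3; H1: μ < 31.3 (one-sample t-test, left-tailed).
t = (x̄ − μ₀)/(s/√n) = (29.8 − 31.3)/(2.74/√22) = -2.568
df = n − 1 = 21
p-value = P(T ≤ -2.568) ≈ 0.009
Since p ≈ 0.009 < α = 0.05, reject H0; the data support H1.

t = -2.568; reject H0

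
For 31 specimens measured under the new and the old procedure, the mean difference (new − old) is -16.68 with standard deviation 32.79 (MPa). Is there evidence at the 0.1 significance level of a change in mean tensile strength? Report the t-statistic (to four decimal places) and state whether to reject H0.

t = -2.8323; reject H0

H0: μ_d = 0; H1: μ_d ≠ 0 (paired t-test on the differences, two-sided).
t = d̄/(s_d/√n) = -16.68/(32.79/√31) = -2.8323
df = n − 1 = 30
Two-sided p-value ≈ 0.0082
Since p ≈ 0.0082 < α = 0.1, reject H0; the data support H1.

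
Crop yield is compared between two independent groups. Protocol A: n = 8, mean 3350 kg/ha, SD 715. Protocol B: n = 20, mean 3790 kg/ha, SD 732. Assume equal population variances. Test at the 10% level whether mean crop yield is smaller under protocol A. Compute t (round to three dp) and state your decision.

Let group 1 = protocol A, group 2 = protocol B. H0: μ_1 = μ_2; H1: μ_1 < μ_2 (two-sample pooled-variance t-test, left-tailed).
s_p² = [(8−1)·715² + (20−1)·732²]/(8+20−2) = 529201
t = (3350 − 3790)/√[529201·(1/8 + 1/20)] = -1.446
df = n₁ + n₂ − 2 = 26
p-value = P(T ≤ -1.446) ≈ 0.080
Since p ≈ 0.080 < α = 0.1, reject H0; the data support H1.

t = -1.446; reject H0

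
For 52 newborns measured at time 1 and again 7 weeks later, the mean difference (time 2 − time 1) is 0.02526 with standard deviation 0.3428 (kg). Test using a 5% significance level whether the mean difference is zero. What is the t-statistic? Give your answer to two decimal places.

0.53

H0: μ_d = 0; H1: μ_d ≠ 0 (paired t-test on the differences, two-sided).
t = d̄/(s_d/√n) = 0.02526/(0.3428/√52) = 0.53
df = n − 1 = 51
Two-sided p-value ≈ 0.5975
Since p ≈ 0.5975 > α = 0.05, fail to reject H0; the evidence is not statistically significant.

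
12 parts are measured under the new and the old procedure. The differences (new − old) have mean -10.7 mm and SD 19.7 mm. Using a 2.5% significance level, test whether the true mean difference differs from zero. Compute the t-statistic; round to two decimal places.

-1.88

H0: μ_d = 0; H1: μ_d ≠ 0 (paired t-test on the differences, two-sided).
t = d̄/(s_d/√n) = -10.7/(19.7/√12) = -1.88
df = n − 1 = 11
Two-sided p-value ≈ 0.0866
Since p ≈ 0.0866 > α = 0.025, fail to reject H0; the data do not provide sufficient evidence against H0.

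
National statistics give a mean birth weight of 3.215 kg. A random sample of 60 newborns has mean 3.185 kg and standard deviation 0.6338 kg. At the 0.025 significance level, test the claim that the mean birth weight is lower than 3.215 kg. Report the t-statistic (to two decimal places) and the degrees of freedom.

t = -0.37, df = 59

H0: μ = 3.215; H1: μ < 3.215 (one-sample t-test, left-tailed).
t = (x̄ − μ₀)/(s/√n) = (3.185 − 3.215)/(0.6338/√60) = -0.37
df = n − 1 = 59
p-value = P(T ≤ -0.37) ≈ 0.3576
Since p ≈ 0.3576 > α = 0.025, fail to reject H0; the evidence is not statistically significant.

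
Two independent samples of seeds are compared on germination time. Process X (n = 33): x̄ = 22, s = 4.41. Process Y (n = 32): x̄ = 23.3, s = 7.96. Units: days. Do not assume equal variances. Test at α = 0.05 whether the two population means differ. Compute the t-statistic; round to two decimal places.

-0.81

Let group 1 = process X, group 2 = process Y. H0: μ_1 = μ_2; H1: μ_1 ≠ μ_2 (Welch's two-sample t-test, two-sided).
t = (x̄_1 − x̄_2)/√(s_1²/n_1 + s_2²/n_2) = (22 − 23.3)/√(4.41²/33 + 7.96²/32) = -0.81
Welch–Satterthwaite df ≈ 48.07
Two-sided p-value ≈ 0.4214
Since p ≈ 0.4214 > α = 0.05, fail to reject H0; the evidence is not statistically significant.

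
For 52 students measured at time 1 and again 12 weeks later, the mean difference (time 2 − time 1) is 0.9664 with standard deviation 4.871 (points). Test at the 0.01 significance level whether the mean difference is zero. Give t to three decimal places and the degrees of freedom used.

t = 1.431, df = 51

H0: μ_d = 0; H1: μ_d ≠ 0 (paired t-test on the differences, two-sided).
t = d̄/(s_d/√n) = 0.9664/(4.871/√52) = 1.431
df = n − 1 = 51
Two-sided p-value ≈ 0.1586
Since p ≈ 0.1586 > α = 0.01, fail to reject H0; the data do not provide sufficient evidence against H0.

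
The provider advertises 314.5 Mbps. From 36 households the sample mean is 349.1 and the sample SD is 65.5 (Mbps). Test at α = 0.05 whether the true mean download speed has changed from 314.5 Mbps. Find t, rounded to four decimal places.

3.1695

H0: μ = 314.5; H1: μ ≠ 314.5 (one-sample t-test, two-sided).
t = (x̄ − μ₀)/(s/√n) = (349.1 − 314.5)/(65.5/√36) = 3.1695
df = n − 1 = 35
Two-sided p-value ≈ 0.0032
Since p ≈ 0.0032 < α = 0.05, reject H0; the evidence is statistically significant.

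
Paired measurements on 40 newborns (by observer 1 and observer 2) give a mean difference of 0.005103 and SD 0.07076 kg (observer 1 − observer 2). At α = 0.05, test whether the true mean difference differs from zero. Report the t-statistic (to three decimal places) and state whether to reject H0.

H0: μ_d = 0; H1: μ_d ≠ 0 (paired t-test on the differences, two-sided).
t = d̄/(s_d/√n) = 0.005103/(0.07076/√40) = 0.456
df = n − 1 = 39
Two-sided p-value ≈ 0.651
Since p ≈ 0.651 > α = 0.05, fail to reject H0; the data do not provide sufficient evidence against H0.

t = 0.456; fail to reject H0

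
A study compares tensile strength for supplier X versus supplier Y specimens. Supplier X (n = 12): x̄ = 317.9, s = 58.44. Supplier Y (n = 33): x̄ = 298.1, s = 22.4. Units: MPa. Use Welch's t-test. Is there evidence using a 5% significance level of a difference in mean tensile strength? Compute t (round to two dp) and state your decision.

t = 1.14; fail to reject H0

Let group 1 = supplier X, group 2 = supplier Y. H0: μ_1 = μ_2; H1: μ_1 ≠ μ_2 (Welch's two-sample t-test, two-sided).
t = (x̄_1 − x̄_2)/√(s_1²/n_1 + s_2²/n_2) = (317.9 − 298.1)/√(58.44²/12 + 22.4²/33) = 1.14
Welch–Satterthwaite df ≈ 12.19
Two-sided p-value ≈ 0.2748
Since p ≈ 0.2748 > α = 0.05, fail to reject H0; the data do not provide sufficient evidence against H0.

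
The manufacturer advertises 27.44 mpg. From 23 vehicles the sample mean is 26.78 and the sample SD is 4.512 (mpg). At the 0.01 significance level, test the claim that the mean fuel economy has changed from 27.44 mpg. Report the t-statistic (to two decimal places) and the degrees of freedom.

t = -0.70, df = 22

H0: μ = 27.44; H1: μ ≠ 27.44 (one-sample t-test, two-sided).
t = (x̄ − μ₀)/(s/√n) = (26.78 − 27.44)/(4.512/√23) = -0.70
df = n − 1 = 22
Two-sided p-value ≈ 0.4903
Since p ≈ 0.4903 > α = 0.01, fail to reject H0; the evidence is not statistically significant.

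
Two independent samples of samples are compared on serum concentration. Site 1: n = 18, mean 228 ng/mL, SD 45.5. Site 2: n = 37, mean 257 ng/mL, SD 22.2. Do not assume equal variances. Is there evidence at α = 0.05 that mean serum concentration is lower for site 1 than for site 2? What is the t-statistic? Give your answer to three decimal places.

-2.560

Let group 1 = site 1, group 2 = site 2. H0: μ_1 = μ_2; H1: μ_1 < μ_2 (Welch's two-sample t-test, left-tailed).
t = (x̄_1 − x̄_2)/√(s_1²/n_1 + s_2²/n_2) = (228 − 257)/√(45.5²/18 + 22.2²/37) = -2.560
Welch–Satterthwaite df ≈ 21.03
p-value = P(T ≤ -2.560) ≈ 0.009
Since p ≈ 0.009 < α = 0.05, reject H0; the evidence is statistically significant.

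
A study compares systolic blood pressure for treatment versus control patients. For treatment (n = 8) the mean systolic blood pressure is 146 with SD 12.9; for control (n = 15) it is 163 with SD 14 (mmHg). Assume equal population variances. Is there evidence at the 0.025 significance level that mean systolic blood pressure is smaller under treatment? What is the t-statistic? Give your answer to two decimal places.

-2.85

Let group 1 = treatment, group 2 = control. H0: μ_1 = μ_2; H1: μ_1 < μ_2 (two-sample pooled-variance t-test, left-tailed).
s_p² = [(8−1)·12.9² + (15−1)·14²]/(8+15−2) = 186.137
t = (146 − 163)/√[186.137·(1/8 + 1/15)] = -2.85
df = n₁ + n₂ − 2 = 21
p-value = P(T ≤ -2.85) ≈ 0.005
Since p ≈ 0.005 < α = 0.025, reject H0; the data support H1.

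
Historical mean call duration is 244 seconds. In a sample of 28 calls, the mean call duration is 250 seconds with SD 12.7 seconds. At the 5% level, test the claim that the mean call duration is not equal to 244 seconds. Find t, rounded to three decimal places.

2.500

H0: μ = 244; H1: μ ≠ 244 (one-sample t-test, two-sided).
t = (x̄ − μ₀)/(s/√n) = (250 − 244)/(12.7/√28) = 2.500
df = n − 1 = 27
Two-sided p-value ≈ 0.019
Since p ≈ 0.019 < α = 0.05, reject H0; the evidence is statistically significant.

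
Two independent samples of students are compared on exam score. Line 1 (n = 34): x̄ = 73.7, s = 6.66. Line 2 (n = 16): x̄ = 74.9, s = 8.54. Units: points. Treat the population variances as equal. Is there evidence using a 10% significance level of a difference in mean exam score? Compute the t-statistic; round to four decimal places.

Let group 1 = line 1, group 2 = line 2. H0: μ_1 = μ_2; H1: μ_1 ≠ μ_2 (two-sample pooled-variance t-test, two-sided).
s_p² = [(34−1)·6.66² + (16−1)·8.54²]/(34+16−2) = 53.2856
t = (73.7 − 74.9)/√[53.2856·(1/34 + 1/16)] = -0.5422
df = n₁ + n₂ − 2 = 48
Two-sided p-value ≈ 0.5902
Since p ≈ 0.5902 > α = 0.1, fail to reject H0; the evidence is not statistically significant.

-0.5422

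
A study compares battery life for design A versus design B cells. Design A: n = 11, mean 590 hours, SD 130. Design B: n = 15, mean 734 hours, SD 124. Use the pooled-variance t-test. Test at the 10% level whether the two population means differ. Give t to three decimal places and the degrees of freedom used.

Let group 1 = design A, group 2 = design B. H0: μ_1 = μ_2; H1: μ_1 ≠ μ_2 (two-sample pooled-variance t-test, two-sided).
s_p² = [(11−1)·130² + (15−1)·124²]/(11+15−2) = 16011
t = (590 − 734)/√[16011·(1/11 + 1/15)] = -2.867
df = n₁ + n₂ − 2 = 24
Two-sided p-value ≈ 0.008
Since p ≈ 0.008 < α = 0.1, reject H0; the evidence is statistically significant.

t = -2.867, df = 24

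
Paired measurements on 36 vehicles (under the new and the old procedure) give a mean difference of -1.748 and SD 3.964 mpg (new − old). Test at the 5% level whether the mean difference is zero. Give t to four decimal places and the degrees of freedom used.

H0: μ_d = 0; H1: μ_d ≠ 0 (paired t-test on the differences, two-sided).
t = d̄/(s_d/√n) = -1.748/(3.964/√36) = -2.6458
df = n − 1 = 35
Two-sided p-value ≈ 0.0121
Since p ≈ 0.0121 < α = 0.05, reject H0; the data support H1.

t = -2.6458, df = 35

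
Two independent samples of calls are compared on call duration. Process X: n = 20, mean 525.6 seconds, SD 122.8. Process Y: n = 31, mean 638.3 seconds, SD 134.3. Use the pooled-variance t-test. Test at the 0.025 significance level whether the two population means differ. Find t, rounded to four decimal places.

Let group 1 = process X, group 2 = process Y. H0: μ_1 = μ_2; H1: μ_1 ≠ μ_2 (two-sample pooled-variance t-test, two-sided).
s_p² = [(20−1)·122.8² + (31−1)·134.3²]/(20+31−2) = 16890
t = (525.6 − 638.3)/√[16890·(1/20 + 1/31)] = -3.0236
df = n₁ + n₂ − 2 = 49
Two-sided p-value ≈ 0.004
Since p ≈ 0.004 < α = 0.025, reject H0; the evidence is statistically significant.

-3.0236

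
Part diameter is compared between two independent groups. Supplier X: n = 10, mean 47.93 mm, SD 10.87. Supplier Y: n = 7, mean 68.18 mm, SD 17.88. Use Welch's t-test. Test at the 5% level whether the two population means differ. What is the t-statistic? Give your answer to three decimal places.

-2.671

Let group 1 = supplier X, group 2 = supplier Y. H0: μ_1 = μ_2; H1: μ_1 ≠ μ_2 (Welch's two-sample t-test, two-sided).
t = (x̄_1 − x̄_2)/√(s_1²/n_1 + s_2²/n_2) = (47.93 − 68.18)/√(10.87²/10 + 17.88²/7) = -2.671
Welch–Satterthwaite df ≈ 9.10
Two-sided p-value ≈ 0.025
Since p ≈ 0.025 < α = 0.05, reject H0; the evidence is statistically significant.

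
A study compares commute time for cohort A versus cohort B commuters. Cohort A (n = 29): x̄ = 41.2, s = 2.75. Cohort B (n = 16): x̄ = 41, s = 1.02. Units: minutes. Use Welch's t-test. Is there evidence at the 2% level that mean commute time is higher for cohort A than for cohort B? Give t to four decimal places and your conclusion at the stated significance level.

Let group 1 = cohort A, group 2 = cohort B. H0: μ_1 = μ_2; H1: μ_1 > μ_2 (Welch's two-sample t-test, right-tailed).
t = (x̄_1 − x̄_2)/√(s_1²/n_1 + s_2²/n_2) = (41.2 − 41)/√(2.75²/29 + 1.02²/16) = 0.3504
Welch–Satterthwaite df ≈ 39.16
p-value = P(T ≥ 0.3504) ≈ 0.364
Since p ≈ 0.364 > α = 0.02, fail to reject H0; the data do not provide sufficient evidence against H0.

t = 0.3504; fail to reject H0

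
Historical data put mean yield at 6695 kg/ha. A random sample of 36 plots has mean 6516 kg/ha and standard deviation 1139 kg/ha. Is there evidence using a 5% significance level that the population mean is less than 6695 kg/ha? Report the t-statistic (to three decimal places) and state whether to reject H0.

t = -0.943; fail to reject H0

H0: μ = 6695; H1: μ < 6695 (one-sample t-test, left-tailed).
t = (x̄ − μ₀)/(s/√n) = (6516 − 6695)/(1139/√36) = -0.943
df = n − 1 = 35
p-value = P(T ≤ -0.943) ≈ 0.1761
Since p ≈ 0.1761 > α = 0.05, fail to reject H0; the evidence is not statistically significant.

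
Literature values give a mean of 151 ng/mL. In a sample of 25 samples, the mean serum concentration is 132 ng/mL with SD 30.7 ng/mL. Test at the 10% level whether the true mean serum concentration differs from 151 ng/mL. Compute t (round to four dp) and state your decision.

H0: μ = 151; H1: μ ≠ 151 (one-sample t-test, two-sided).
t = (x̄ − μ₀)/(s/√n) = (132 − 151)/(30.7/√25) = -3.0945
df = n − 1 = 24
Two-sided p-value ≈ 0.0050
Since p ≈ 0.0050 < α = 0.1, reject H0; the data support H1.

t = -3.0945; reject H0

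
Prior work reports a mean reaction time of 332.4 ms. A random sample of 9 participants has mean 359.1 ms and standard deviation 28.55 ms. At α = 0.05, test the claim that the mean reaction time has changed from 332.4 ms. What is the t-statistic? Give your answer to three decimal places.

H0: μ = 332.4; H1: μ ≠ 332.4 (one-sample t-test, two-sided).
t = (x̄ − μ₀)/(s/√n) = (359.1 − 332.4)/(28.55/√9) = 2.806
df = n − 1 = 8
Two-sided p-value ≈ 0.0230
Since p ≈ 0.0230 < α = 0.05, reject H0; the evidence is statistically significant.

2.806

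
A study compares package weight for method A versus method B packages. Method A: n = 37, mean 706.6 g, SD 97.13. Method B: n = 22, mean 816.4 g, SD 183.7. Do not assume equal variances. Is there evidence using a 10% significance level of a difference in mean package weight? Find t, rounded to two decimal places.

-2.60

Let group 1 = method A, group 2 = method B. H0: μ_1 = μ_2; H1: μ_1 ≠ μ_2 (Welch's two-sample t-test, two-sided).
t = (x̄_1 − x̄_2)/√(s_1²/n_1 + s_2²/n_2) = (706.6 − 816.4)/√(97.13²/37 + 183.7²/22) = -2.60
Welch–Satterthwaite df ≈ 28.11
Two-sided p-value ≈ 0.0148
Since p ≈ 0.0148 < α = 0.1, reject H0; the evidence is statistically significant.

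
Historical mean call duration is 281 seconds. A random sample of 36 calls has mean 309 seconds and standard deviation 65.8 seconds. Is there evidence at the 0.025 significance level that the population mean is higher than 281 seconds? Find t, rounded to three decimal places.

2.553

H0: μ = 281; H1: μ > 281 (one-sample t-test, right-tailed).
t = (x̄ − μ₀)/(s/√n) = (309 − 281)/(65.8/√36) = 2.553
df = n − 1 = 35
p-value = P(T ≥ 2.553) ≈ 0.0076
Since p ≈ 0.0076 < α = 0.025, reject H0; the evidence is statistically significant.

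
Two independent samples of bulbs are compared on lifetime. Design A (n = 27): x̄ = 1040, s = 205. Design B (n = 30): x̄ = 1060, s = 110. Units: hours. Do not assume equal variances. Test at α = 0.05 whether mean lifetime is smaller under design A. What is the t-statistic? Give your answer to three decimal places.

Let group 1 = design A, group 2 = design B. H0: μ_1 = μ_2; H1: μ_1 < μ_2 (Welch's two-sample t-test, left-tailed).
t = (x̄_1 − x̄_2)/√(s_1²/n_1 + s_2²/n_2) = (1040 − 1060)/√(205²/27 + 110²/30) = -0.452
Welch–Satterthwaite df ≈ 38.88
p-value = P(T ≤ -0.452) ≈ 0.327
Since p ≈ 0.327 > α = 0.05, fail to reject H0; the evidence is not statistically significant.

-0.452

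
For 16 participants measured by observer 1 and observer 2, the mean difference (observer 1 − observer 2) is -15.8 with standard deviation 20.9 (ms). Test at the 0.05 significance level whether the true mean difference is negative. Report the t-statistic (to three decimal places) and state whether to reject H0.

t = -3.024; reject H0

H0: μ_d = 0; H1: μ_d < 0 (paired t-test on the differences, left-tailed).
t = d̄/(s_d/√n) = -15.8/(20.9/√16) = -3.024
df = n − 1 = 15
p-value = P(T ≤ -3.024) ≈ 0.0043
Since p ≈ 0.0043 < α = 0.05, reject H0; the data support H1.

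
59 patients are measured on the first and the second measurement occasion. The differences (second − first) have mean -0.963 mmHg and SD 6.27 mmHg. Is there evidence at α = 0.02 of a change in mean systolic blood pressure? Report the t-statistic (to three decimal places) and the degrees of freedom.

t = -1.180, df = 58

H0: μ_d = 0; H1: μ_d ≠ 0 (paired t-test on the differences, two-sided).
t = d̄/(s_d/√n) = -0.963/(6.27/√59) = -1.180
df = n − 1 = 58
Two-sided p-value ≈ 0.243
Since p ≈ 0.243 > α = 0.02, fail to reject H0; the evidence is not statistically significant.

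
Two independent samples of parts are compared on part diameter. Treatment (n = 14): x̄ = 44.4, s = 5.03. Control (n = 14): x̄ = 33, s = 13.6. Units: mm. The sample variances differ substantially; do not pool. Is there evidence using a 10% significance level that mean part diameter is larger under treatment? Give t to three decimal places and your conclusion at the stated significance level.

t = 2.942; reject H0

Let group 1 = treatment, group 2 = control. H0: μ_1 = μ_2; H1: μ_1 > μ_2 (Welch's two-sample t-test, right-tailed).
t = (x̄_1 − x̄_2)/√(s_1²/n_1 + s_2²/n_2) = (44.4 − 33)/√(5.03²/14 + 13.6²/14) = 2.942
Welch–Satterthwaite df ≈ 16.49
p-value = P(T ≥ 2.942) ≈ 0.0047
Since p ≈ 0.0047 < α = 0.1, reject H0; the evidence is statistically significant.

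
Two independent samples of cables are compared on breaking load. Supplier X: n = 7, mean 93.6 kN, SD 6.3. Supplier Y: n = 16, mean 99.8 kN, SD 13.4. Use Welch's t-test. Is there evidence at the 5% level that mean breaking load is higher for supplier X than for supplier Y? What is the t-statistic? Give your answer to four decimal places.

Let group 1 = supplier X, group 2 = supplier Y. H0: μ_1 = μ_2; H1: μ_1 > μ_2 (Welch's two-sample t-test, right-tailed).
t = (x̄_1 − x̄_2)/√(s_1²/n_1 + s_2²/n_2) = (93.6 − 99.8)/√(6.3²/7 + 13.4²/16) = -1.5085
Welch–Satterthwaite df ≈ 20.75
p-value = P(T ≥ -1.5085) ≈ 0.9267
Since p ≈ 0.9267 > α = 0.05, fail to reject H0; the evidence is not statistically significant.

-1.5085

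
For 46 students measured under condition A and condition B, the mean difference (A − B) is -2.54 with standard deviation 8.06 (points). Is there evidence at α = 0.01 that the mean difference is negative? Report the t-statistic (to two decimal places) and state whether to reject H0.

t = -2.14; fail to reject H0

H0: μ_d = 0; H1: μ_d < 0 (paired t-test on the differences, left-tailed).
t = d̄/(s_d/√n) = -2.54/(8.06/√46) = -2.14
df = n − 1 = 45
p-value = P(T ≤ -2.14) ≈ 0.019
Since p ≈ 0.019 > α = 0.01, fail to reject H0; the evidence is not statistically significant.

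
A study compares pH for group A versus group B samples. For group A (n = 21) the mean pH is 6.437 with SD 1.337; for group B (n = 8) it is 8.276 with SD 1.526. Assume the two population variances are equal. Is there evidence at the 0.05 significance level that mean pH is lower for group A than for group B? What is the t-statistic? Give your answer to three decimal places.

Let group 1 = group A, group 2 = group B. H0: μ_1 = μ_2; H1: μ_1 < μ_2 (two-sample pooled-variance t-test, left-tailed).
s_p² = [(21−1)·1.337² + (8−1)·1.526²]/(21+8−2) = 1.92786
t = (6.437 − 8.276)/√[1.92786·(1/21 + 1/8)] = -3.188
df = n₁ + n₂ − 2 = 27
p-value = P(T ≤ -3.188) ≈ 0.0018
Since p ≈ 0.0018 < α = 0.05, reject H0; the data support H1.

-3.188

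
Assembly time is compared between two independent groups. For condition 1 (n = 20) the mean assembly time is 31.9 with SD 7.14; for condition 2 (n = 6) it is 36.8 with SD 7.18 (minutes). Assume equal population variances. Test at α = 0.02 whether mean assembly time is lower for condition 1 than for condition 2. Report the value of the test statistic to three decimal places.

Let group 1 = condition 1, group 2 = condition 2. H0: μ_1 = μ_2; H1: μ_1 < μ_2 (two-sample pooled-variance t-test, left-tailed).
s_p² = [(20−1)·7.14² + (6−1)·7.18²]/(20+6−2) = 51.0989
t = (31.9 − 36.8)/√[51.0989·(1/20 + 1/6)] = -1.473
df = n₁ + n₂ − 2 = 24
p-value = P(T ≤ -1.473) ≈ 0.077
Since p ≈ 0.077 > α = 0.02, fail to reject H0; the data do not provide sufficient evidence against H0.

-1.473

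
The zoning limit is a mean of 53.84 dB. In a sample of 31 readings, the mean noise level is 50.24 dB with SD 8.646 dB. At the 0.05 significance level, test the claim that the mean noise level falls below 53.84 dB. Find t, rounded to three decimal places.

-2.318

H0: μ = 53.84; H1: μ < 53.84 (one-sample t-test, left-tailed).
t = (x̄ − μ₀)/(s/√n) = (50.24 − 53.84)/(8.646/√31) = -2.318
df = n − 1 = 30
p-value = P(T ≤ -2.318) ≈ 0.014
Since p ≈ 0.014 < α = 0.05, reject H0; the data support H1.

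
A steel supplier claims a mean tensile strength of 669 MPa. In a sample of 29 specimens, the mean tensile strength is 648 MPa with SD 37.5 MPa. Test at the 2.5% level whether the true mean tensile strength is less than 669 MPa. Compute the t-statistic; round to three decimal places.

H0: μ = 669; H1: μ < 669 (one-sample t-test, left-tailed).
t = (x̄ − μ₀)/(s/√n) = (648 − 669)/(37.5/√29) = -3.016
df = n − 1 = 28
p-value = P(T ≤ -3.016) ≈ 0.0027
Since p ≈ 0.0027 < α = 0.025, reject H0; the evidence is statistically significant.

-3.016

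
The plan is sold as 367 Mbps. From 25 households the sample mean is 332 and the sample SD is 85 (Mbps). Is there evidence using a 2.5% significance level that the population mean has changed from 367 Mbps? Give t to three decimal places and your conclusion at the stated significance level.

H0: μ = 367; H1: μ ≠ 367 (one-sample t-test, two-sided).
t = (x̄ − μ₀)/(s/√n) = (332 − 367)/(85/√25) = -2.059
df = n − 1 = 24
Two-sided p-value ≈ 0.0505
Since p ≈ 0.0505 > α = 0.025, fail to reject H0; the evidence is not statistically significant.

t = -2.059; fail to reject H0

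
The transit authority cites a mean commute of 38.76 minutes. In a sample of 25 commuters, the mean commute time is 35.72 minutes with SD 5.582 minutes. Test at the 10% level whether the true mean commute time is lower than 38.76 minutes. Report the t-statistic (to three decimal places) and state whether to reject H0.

t = -2.723; reject H0

H0: μ = 38.76; H1: μ < 38.76 (one-sample t-test, left-tailed).
t = (x̄ − μ₀)/(s/√n) = (35.72 − 38.76)/(5.582/√25) = -2.723
df = n − 1 = 24
p-value = P(T ≤ -2.723) ≈ 0.006
Since p ≈ 0.006 < α = 0.1, reject H0; the data support H1.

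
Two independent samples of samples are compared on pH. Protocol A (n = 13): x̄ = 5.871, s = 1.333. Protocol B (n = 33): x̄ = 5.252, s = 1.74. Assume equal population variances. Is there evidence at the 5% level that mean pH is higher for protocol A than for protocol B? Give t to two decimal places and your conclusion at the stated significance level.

t = 1.15; fail to reject H0

Let group 1 = protocol A, group 2 = protocol B. H0: μ_1 = μ_2; H1: μ_1 > μ_2 (two-sample pooled-variance t-test, right-tailed).
s_p² = [(13−1)·1.333² + (33−1)·1.74²]/(13+33−2) = 2.6865
t = (5.871 − 5.252)/√[2.6865·(1/13 + 1/33)] = 1.15
df = n₁ + n₂ − 2 = 44
p-value = P(T ≥ 1.15) ≈ 0.128
Since p ≈ 0.128 > α = 0.05, fail to reject H0; the evidence is not statistically significant.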